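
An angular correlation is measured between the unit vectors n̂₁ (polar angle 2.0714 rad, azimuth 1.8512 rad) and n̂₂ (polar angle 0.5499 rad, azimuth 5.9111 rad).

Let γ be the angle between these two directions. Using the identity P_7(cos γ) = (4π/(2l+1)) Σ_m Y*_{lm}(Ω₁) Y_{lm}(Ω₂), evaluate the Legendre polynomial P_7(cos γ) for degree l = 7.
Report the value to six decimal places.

-0.187462

Term-by-term m-sum for l=7 (normalisation 4π/15 = 0.837758):
  m=-7: Y*=0.18482 + 0.07641j  Y=-0.00457 + 0.00272j  product -0.00105 + 0.00015j
  m=-6: Y*=-0.04560 + 0.40684j  Y=-0.01997 + 0.02564j  product -0.00952 - 0.00929j
  m=-5: Y*=-0.37493 + 0.06389j  Y=-0.03452 + 0.11582j  product 0.00554 - 0.04563j
  m=-4: Y*=0.00049 + 0.00101j  Y=0.02479 + 0.29997j  product -0.00029 + 0.00017j
  m=-3: Y*=-0.25701 + 0.22981j  Y=0.21202 + 0.43387j  product -0.15420 - 0.06278j
  m=-2: Y*=-0.13464 - 0.08457j  Y=0.28405 + 0.26154j  product -0.01613 - 0.05924j
  m=-1: Y*=-0.07871 + 0.27329j  Y=-0.11345 - 0.04428j  product 0.02103 - 0.02752j
  m=+0: Y*=-0.19772 + 0.00000j  Y=-0.43226 + 0.00000j  product 0.08547 + 0.00000j
  m=+1: Y*=0.07871 + 0.27329j  Y=0.11345 - 0.04428j  product 0.02103 + 0.02752j
  m=+2: Y*=-0.13464 + 0.08457j  Y=0.28405 - 0.26154j  product -0.01613 + 0.05924j
  m=+3: Y*=0.25701 + 0.22981j  Y=-0.21202 + 0.43387j  product -0.15420 + 0.06278j
  m=+4: Y*=0.00049 - 0.00101j  Y=0.02479 - 0.29997j  product -0.00029 - 0.00017j
  m=+5: Y*=0.37493 + 0.06389j  Y=0.03452 + 0.11582j  product 0.00554 + 0.04563j
  m=+6: Y*=-0.04560 - 0.40684j  Y=-0.01997 - 0.02564j  product -0.00952 + 0.00929j
  m=+7: Y*=-0.18482 + 0.07641j  Y=0.00457 + 0.00272j  product -0.00105 - 0.00015j
Σ over m = -0.22377 + 0.00000j; ×(4π/15) → -0.18746 + 0.00000j. Real part: -0.187462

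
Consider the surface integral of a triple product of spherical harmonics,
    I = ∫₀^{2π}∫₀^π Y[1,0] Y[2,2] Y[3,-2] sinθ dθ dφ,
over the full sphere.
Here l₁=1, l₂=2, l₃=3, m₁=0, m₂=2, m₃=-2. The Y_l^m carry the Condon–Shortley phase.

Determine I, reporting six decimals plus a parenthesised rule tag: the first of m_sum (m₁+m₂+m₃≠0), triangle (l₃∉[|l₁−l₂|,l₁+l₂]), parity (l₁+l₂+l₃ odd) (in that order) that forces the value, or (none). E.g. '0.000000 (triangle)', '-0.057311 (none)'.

m-sum 0 ✓  L=6 even ✓  1≤3≤3 ✓
Π(2lᵢ+1) = 3×5×7 = 105
triangle coeff Δ(1,2,3) = 1/105
Σ_t [0,0]: t=0:+1/4 = 1/4
(3j)²=3/35 [(1 2 3; 0 0 0)], sign=-1
Σ_t [0,0]: t=0:+1/24 = 1/24
(3j)²=1/21 [(1 2 3; 0 2 -2)], sign=-1
⇒ 4πI² = 3/7
I = (+1)√(3/7/(4π)) = 0.18467439
No selection rule forces the value: the integral is nonzero (none).

0.184674 (none)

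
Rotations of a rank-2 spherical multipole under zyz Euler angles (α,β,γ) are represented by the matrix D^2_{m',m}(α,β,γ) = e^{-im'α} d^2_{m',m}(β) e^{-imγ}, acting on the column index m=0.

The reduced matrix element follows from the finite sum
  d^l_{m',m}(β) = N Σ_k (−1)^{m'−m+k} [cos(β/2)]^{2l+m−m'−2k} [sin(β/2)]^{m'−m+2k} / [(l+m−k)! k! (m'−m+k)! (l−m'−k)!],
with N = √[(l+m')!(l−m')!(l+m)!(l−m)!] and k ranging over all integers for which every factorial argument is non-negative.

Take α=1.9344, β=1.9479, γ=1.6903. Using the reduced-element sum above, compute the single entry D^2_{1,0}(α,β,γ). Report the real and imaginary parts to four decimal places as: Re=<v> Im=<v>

Split into d^2_{1,0}(β=1.9479) × two z-phases.
c=cos(1.947900/2)=0.562037, s=sin(1.947900/2)=0.827112; N=√[6·1·2·2]=4.898979
The bounds max(0,m−m')=0 and min(l+m,l−m')=1 give 2 terms
  k=0: (−1)^1·4.8990/(2)·0.5620^3·0.8271^1 = -0.359695
  k=1: (−1)^2·4.8990/(2)·0.5620^1·0.8271^3 = +0.778993
d^2_{1,0}(1.9479) = -0.359695 +0.778993 = +0.419298
Attach z-rotation phases: D = e^{-i(1)(1.9344)}·(+0.419298)·e^{-i(0)(1.6903)} = -0.149121-0.391885i

Re=-0.1491 Im=-0.3919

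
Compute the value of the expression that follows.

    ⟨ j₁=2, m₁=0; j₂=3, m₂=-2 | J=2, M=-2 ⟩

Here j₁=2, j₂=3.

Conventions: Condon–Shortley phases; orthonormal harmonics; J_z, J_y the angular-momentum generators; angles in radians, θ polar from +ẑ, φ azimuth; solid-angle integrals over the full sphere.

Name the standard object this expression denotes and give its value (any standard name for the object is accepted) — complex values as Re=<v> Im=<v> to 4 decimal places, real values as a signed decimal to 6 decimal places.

This is a Clebsch–Gordan (vector-coupling) coefficient.
triangle: 3!*1!*3!/8! = 36/40320
(j±m)!: 2!*2!*1!*5!*0!*4! = 11520
prefactor² = (2J+1)*Δ*N² = 360/7
  k=1: −1/(1!*2!*1!*0!*0!*3!) = -1/12
Σ = -1/12  ⇒  CG² = 360/7*(-1/12)² = 5/14
CG = −√(5/14) = -0.597614

Clebsch–Gordan coefficient, −√(5/14) ≈ -0.597614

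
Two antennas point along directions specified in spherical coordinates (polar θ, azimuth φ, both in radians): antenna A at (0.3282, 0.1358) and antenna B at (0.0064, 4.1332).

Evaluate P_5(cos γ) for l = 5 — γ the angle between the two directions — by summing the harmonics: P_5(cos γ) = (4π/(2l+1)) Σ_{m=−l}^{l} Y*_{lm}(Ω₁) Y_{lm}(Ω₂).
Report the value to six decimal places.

Summing Y*_{l m}(θ₁,φ₁)·Y_{l m}(θ₂,φ₂) over m ∈ [−5, 5]; prefactor 4π/(2·5+1) = 1.142397:
  m=-5: Y*=0.00126 + 0.00101j  Y=-0.00000 - 0.00000j  product 0.00000 - 0.00000j
  m=-4: Y*=0.01284 + 0.00775j  Y=-0.00000 + 0.00000j  product -0.00000 + 0.00000j
  m=-3: Y*=0.07516 + 0.03243j  Y=0.00000 + 0.00000j  product 0.00000 + 0.00000j
  m=-2: Y*=0.27111 + 0.07550j  Y=-0.00006 - 0.00013j  product -0.00001 - 0.00004j
  m=-1: Y*=0.54391 + 0.07432j  Y=-0.00897 + 0.01372j  product -0.00590 + 0.00680j
  m=+0: Y*=0.31680 + 0.00000j  Y=0.93532 + 0.00000j  product 0.29631 + 0.00000j
  m=+1: Y*=-0.54391 + 0.07432j  Y=0.00897 + 0.01372j  product -0.00590 - 0.00680j
  m=+2: Y*=0.27111 - 0.07550j  Y=-0.00006 + 0.00013j  product -0.00001 + 0.00004j
  m=+3: Y*=-0.07516 + 0.03243j  Y=-0.00000 + 0.00000j  product 0.00000 - 0.00000j
  m=+4: Y*=0.01284 - 0.00775j  Y=-0.00000 - 0.00000j  product -0.00000 - 0.00000j
  m=+5: Y*=-0.00126 + 0.00101j  Y=0.00000 - 0.00000j  product 0.00000 + 0.00000j
Total Σ_m = 0.28449 + 0.00000j. Multiply by 1.142397: 0.32501 + 0.00000j. P_5(cos γ) = 0.325006

0.325006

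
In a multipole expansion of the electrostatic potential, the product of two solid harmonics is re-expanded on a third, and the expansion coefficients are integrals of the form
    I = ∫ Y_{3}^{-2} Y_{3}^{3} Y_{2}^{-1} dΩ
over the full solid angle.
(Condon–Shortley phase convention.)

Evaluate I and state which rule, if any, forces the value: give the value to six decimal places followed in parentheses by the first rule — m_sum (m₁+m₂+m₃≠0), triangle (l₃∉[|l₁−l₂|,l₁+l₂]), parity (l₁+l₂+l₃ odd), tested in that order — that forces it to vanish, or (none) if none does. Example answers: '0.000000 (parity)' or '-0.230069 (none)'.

-0.210261 (none)

Checks pass: Σm=0; 8 even; l₃=2∈[0,6].
(2·3+1)(2·3+1)(2·2+1) = 245
Δ: 4! 2! 2! / 9! → 1/3780
sum: t=1:−1/24 t=2:+1/4 t=3:−1/24 = 1/6
3j²(3 3 2; 0 0 0) = Δ·Π!·Σ² = 4/105  (sign +1)
sum: t=4:+1/48 = 1/48
3j²(3 3 2; -2 3 -1) = Δ·Π!·Σ² = 5/84  (sign -1)
combine: 4πI² = 245·4/105·5/84 = 5/9
take √, sign -1: I = -0.21026104
No selection rule forces the value: the integral is nonzero (none).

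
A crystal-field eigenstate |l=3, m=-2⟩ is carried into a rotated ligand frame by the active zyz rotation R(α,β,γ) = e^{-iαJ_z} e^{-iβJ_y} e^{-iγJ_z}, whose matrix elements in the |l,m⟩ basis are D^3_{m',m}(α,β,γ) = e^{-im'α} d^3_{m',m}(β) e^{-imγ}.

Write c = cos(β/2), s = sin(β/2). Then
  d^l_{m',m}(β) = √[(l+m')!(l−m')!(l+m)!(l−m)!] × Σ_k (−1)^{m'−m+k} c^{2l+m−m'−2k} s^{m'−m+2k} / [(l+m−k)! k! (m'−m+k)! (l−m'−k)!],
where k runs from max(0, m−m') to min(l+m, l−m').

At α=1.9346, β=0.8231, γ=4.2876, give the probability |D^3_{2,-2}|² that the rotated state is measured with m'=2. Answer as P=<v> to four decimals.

First d^3_{2,-2}(β=0.8231), then the phase factors e^{-i(2)α} and e^{-i(-2)γ}:
c=cos(0.823100/2)=0.916502, s=sin(0.823100/2)=0.400030; N=√[120·1·1·120]=120.000000
Admissible k: 0..1 (factorial args all ≥0)
  k=0: (−1)^4·120.0000/(24)·0.9165^2·0.4000^4 = +0.107550
  k=1: (−1)^5·120.0000/(120)·0.9165^0·0.4000^6 = -0.004098
d^3_{2,-2}(0.8231) = +0.107550 -0.004098 = +0.103452
|D^3_{2,-2}|² = |d^3_{2,-2}(β)|² = (+0.103452)² = 0.010702 (the z-rotation phases have unit modulus)

P=0.0107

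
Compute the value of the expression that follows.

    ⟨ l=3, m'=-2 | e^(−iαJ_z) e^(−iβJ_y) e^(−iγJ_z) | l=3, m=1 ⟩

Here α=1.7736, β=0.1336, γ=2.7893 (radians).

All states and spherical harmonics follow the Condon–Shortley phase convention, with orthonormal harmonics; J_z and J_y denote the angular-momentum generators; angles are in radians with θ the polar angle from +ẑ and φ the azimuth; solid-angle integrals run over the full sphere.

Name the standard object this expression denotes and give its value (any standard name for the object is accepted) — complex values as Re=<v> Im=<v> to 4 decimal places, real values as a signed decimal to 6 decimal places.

Wigner D-matrix element, Re=0.0014 Im=0.0013

This is a Wigner D-matrix element — the rotation-matrix element ⟨l m'| R(α,β,γ) |l m⟩ in the angular-momentum basis.
D^3_{-2,1}(1.7736,0.1336,2.7893) = e^{-i·-2·1.7736}·d^3_{-2,1}(0.1336)·e^{-i·1·2.7893}. Compute d first:
Half-angle: c=0.997770, s=0.066750. N=√(1·120·24·2)=75.894664
The bounds max(0,m−m')=3 and min(l+m,l−m')=4 give 2 terms
  k=3: (−1)^0·75.8947/(12)·0.9978^3·0.0668^3 = +0.001868
  k=4: (−1)^1·75.8947/(24)·0.9978^1·0.0668^5 = -0.000004
d^3_{-2,1}(0.1336) = +0.001868 -0.000004 = +0.001864
Attach z-rotation phases: D = e^{-i(-2)(1.7736)}·(+0.001864)·e^{-i(1)(2.7893)} = +0.001354+0.001281i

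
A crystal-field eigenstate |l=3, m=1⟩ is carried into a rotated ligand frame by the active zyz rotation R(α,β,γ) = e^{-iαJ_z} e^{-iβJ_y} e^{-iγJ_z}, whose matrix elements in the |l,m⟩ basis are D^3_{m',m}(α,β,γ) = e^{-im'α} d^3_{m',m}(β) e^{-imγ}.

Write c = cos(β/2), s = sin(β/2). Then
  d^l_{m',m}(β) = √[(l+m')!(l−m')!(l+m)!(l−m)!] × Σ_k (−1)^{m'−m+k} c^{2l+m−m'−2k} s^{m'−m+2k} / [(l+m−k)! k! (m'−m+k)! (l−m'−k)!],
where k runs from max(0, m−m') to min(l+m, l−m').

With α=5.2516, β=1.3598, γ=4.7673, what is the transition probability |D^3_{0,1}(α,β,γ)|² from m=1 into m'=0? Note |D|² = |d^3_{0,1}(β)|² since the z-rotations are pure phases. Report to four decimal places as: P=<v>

D^3_{0,1}(5.2516,1.3598,4.7673) = e^{-i·0·5.2516}·d^3_{0,1}(1.3598)·e^{-i·1·4.7673}. Compute d first:
With c≡cos(β/2)=0.777636 and s≡sin(β/2)=0.628715, N=[6·6·24·2]^{1/2}=41.569219
k∈{1,2,3} keeps every argument non-negative
  k=1: (−1)^0·41.5692/(12)·0.7776^5·0.6287^1 = +0.619335
  k=2: (−1)^1·41.5692/(4)·0.7776^3·0.6287^3 = -1.214513
  k=3: (−1)^2·41.5692/(12)·0.7776^1·0.6287^5 = +0.264629
d^3_{0,1}(1.3598) = +0.619335 -1.214513 +0.264629 = -0.330550
|D^3_{0,1}|² = |d^3_{0,1}(β)|² = (-0.330550)² = 0.109263 (the z-rotation phases have unit modulus)

P=0.1093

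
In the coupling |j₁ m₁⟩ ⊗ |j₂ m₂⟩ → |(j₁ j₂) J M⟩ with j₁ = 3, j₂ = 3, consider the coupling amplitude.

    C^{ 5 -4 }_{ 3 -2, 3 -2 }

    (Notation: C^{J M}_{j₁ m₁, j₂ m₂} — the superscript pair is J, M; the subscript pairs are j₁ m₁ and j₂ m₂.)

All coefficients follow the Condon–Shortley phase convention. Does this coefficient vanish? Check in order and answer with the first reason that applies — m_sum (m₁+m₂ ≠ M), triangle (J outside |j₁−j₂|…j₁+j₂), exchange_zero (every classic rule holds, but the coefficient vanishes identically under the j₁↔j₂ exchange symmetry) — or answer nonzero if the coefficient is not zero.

m-sum: m₁+m₂ = -2+(-2) = -4, M = -4  ✓
triangle: |j₁−j₂| = 0 ≤ J = 5 ≤ j₁+j₂ = 6  ✓
exchange: j₁=j₂ and m₁=m₂, and (−1)^(j₁+j₂−J) = (−1)^1 = −1 forces ⟨j₁m₁;j₂m₂|JM⟩ = −⟨j₂m₂;j₁m₁|JM⟩ = −⟨j₁m₁;j₂m₂|JM⟩ ⇒ the coefficient vanishes identically
Racah sum check: Σ_k collapses to 0 ⇒ CG = 0

exchange_zero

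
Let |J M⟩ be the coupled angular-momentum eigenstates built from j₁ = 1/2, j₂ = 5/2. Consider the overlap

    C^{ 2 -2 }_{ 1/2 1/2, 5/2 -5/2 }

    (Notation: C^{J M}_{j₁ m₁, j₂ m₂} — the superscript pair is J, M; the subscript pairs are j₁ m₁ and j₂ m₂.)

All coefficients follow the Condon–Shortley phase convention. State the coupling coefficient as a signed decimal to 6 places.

√[5·1!0!4!/6! · 1!0!0!5!0!4!] = √(480)
  +(−1)^0/∏(0,1,0,0,0,4)! = 1/24  (running 1/24)
⟨..|..⟩ = √(480)·(1/24) = +0.912871

+√(5/6) = +0.912871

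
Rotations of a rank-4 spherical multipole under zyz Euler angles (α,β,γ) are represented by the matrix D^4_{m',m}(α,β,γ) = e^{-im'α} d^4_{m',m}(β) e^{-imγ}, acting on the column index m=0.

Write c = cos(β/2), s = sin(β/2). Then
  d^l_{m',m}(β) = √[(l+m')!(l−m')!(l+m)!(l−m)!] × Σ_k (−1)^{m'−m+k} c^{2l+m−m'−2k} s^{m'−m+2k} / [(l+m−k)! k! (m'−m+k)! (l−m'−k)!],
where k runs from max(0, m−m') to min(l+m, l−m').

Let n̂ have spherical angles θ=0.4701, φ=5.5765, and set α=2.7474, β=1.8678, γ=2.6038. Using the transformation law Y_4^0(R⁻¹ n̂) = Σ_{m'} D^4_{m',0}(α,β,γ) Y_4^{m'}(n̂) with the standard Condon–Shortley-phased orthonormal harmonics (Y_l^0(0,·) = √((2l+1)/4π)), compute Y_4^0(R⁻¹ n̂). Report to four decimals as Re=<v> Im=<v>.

Re=-0.3605 Im=0.0000

Need the full column D^4_{m',0} for m'=−4..4 at α=2.7474, β=1.8678, γ=2.6038.
cos(β/2)=0.594703, sin(β/2)=0.803945
d^4_{-4,0}: single k=4 term ⇒ +0.437176;  D = -0.002612-0.437168i
d^4_{-3,0}: k∈[3..4] ⇒ +0.457346 -0.835791 = -0.378445;  D = +0.143256-0.350283i
d^4_{-2,0}: k∈[2..4] ⇒ +0.271254 -1.321895 +0.905902 = -0.144740;  D = -0.102041+0.102652i
d^4_{-1,0}: k∈[1..4] ⇒ +0.094590 -1.037163 +1.895395 -0.577299 = +0.375522;  D = -0.346722+0.144224i
d^4_{0,0}: k∈[0..4] ⇒ +0.015646 -0.457482 +1.881090 -1.527847 +0.174507 = +0.085914;  D = +0.085914+0.000000i
d^4_{1,0}: k∈[0..3] ⇒ -0.094590 +1.037163 -1.895395 +0.577299 = -0.375522;  D = +0.346722+0.144224i
d^4_{2,0}: k∈[0..2] ⇒ +0.271254 -1.321895 +0.905902 = -0.144740;  D = -0.102041-0.102652i
d^4_{3,0}: k∈[0..1] ⇒ -0.457346 +0.835791 = +0.378445;  D = -0.143256-0.350283i
d^4_{4,0}: single k=0 term ⇒ +0.437176;  D = -0.002612+0.437168i
Y_4^{m'}(θ=0.4701,φ=5.5765) and Σ D·Y over m':
  (-0.0026-0.4372i)·(-0.0177+0.0058i)  (+0.1433-0.3503i)·(-0.0541+0.0885i)  (-0.1020+0.1027i)·(+0.0491+0.3094i)  (-0.3467+0.1442i)·(+0.3725+0.3180i)  (+0.0859+0.0000i)·(+0.1339+0.0000i)  (+0.3467+0.1442i)·(-0.3725+0.3180i)  (-0.1020-0.1027i)·(+0.0491-0.3094i)  (-0.1433-0.3503i)·(+0.0541+0.0885i)  (-0.0026+0.4372i)·(-0.0177-0.0058i)
Y_4^0(R⁻¹ n̂) = -0.360478-0.000000i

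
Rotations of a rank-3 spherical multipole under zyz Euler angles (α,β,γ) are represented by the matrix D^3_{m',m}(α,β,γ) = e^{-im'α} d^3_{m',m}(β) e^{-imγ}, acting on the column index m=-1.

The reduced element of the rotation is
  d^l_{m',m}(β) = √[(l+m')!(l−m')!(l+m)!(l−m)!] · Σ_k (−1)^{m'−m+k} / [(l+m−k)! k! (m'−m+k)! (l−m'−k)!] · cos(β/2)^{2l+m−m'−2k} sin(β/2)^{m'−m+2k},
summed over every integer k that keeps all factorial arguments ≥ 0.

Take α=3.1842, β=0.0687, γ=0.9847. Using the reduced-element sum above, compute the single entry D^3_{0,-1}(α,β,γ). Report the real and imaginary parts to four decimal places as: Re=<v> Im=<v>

Re=-0.0654 Im=-0.0985

First d^3_{0,-1}(β=0.0687), then the phase factors e^{-i(0)α} and e^{-i(-1)γ}:
c=cos(0.068700/2)=0.999410, s=sin(0.068700/2)=0.034343; N=√[6·6·2·24]=41.569219
The bounds max(0,m−m')=0 and min(l+m,l−m')=2 give 3 terms
  k=0: (−1)^1·41.5692/(12)·0.9994^5·0.0343^1 = -0.118618
  k=1: (−1)^2·41.5692/(4)·0.9994^3·0.0343^3 = +0.000420
  k=2: (−1)^3·41.5692/(12)·0.9994^1·0.0343^5 = -0.000000
d^3_{0,-1}(0.0687) = -0.118618 +0.000420 -0.000000 = -0.118198
Phases: e^{-i·(0)·3.1842}=+1.000000+0.000000i, e^{-i·(-1)·0.9847}=+0.553113+0.833106i ⇒ D=-0.065377-0.098471i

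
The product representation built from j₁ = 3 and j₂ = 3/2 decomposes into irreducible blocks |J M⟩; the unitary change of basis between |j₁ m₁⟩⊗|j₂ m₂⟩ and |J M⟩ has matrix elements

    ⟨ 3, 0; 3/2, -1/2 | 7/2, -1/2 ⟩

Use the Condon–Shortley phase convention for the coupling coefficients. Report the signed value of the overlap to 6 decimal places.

j₁+j₂−J=1  J+j₁−j₂=5  J−j₁+j₂=2  j₁+j₂+J+1=9
(j₁±m₁, j₂±m₂, J±M) = (3,3,1,2,3,4)
P² = 384/7
sum k=0..1:
  [0] +1/12 = 1/12
  [1] −1/24 = -1/24
S = 1/24
C² = P²·S² = 2/21 ; C = +0.308607

+√(2/21) = +0.308607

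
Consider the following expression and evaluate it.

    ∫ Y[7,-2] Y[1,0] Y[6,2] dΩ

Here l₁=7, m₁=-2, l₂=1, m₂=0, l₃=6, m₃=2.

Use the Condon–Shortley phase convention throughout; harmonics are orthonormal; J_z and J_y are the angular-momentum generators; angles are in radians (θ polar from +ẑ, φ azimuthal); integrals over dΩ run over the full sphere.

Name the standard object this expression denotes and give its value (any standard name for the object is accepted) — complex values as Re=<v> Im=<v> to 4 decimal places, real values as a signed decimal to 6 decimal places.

This is a Gaunt coefficient — the integral of a triple product of spherical harmonics over the sphere.
m-sum 0 ✓  L=14 even ✓  6≤6≤8 ✓
Π(2lᵢ+1) = 15×3×13 = 585
triangle coeff Δ(7,1,6) = 1/1365
Σ_t [1,1]: t=1:−1/518400 = -1/518400
(3j)²=7/195 [(7 1 6; 0 0 0)], sign=-1
Σ_t [1,1]: t=1:−1/967680 = -1/967680
(3j)²=3/91 [(7 1 6; -2 0 2)], sign=-1
⇒ 4πI² = 9/13
I = (+1)√(9/13/(4π)) = 0.23471705

Gaunt coefficient, +0.234717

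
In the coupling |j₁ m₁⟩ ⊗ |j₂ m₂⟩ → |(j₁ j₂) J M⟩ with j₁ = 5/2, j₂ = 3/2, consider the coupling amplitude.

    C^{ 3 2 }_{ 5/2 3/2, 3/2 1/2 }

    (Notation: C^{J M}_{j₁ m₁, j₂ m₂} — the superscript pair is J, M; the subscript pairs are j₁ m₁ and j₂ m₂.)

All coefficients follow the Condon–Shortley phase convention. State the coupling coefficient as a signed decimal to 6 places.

+√(1/12) ≈ +0.288675

√[7·1!4!2!/8! · 4!1!2!1!5!1!] = √(48)
  +(−1)^0/∏(0,1,1,2,3,0)! = 1/12  (running 1/12)
  +(−1)^1/∏(1,0,0,1,4,1)! = -1/24  (running 1/24)
⟨..|..⟩ = √(48)·(1/24) = +0.288675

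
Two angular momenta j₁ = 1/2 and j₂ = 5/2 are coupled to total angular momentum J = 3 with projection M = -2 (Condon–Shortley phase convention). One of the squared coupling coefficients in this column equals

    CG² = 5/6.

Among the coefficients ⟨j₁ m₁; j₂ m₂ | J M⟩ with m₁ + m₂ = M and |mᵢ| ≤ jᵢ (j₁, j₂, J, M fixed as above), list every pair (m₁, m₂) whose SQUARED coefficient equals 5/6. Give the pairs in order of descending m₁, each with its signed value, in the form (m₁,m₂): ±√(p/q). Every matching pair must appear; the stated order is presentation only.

(-1/2,-3/2): +√(5/6)

Admissible pairs with m₁+m₂ = M = -2: (-1/2,-3/2), (1/2,-5/2)
  (m₁,m₂)=(1/2,-5/2): CG² = 1/6, CG = +√(1/6)
  (m₁,m₂)=(-1/2,-3/2): CG² = 5/6, CG = +√(5/6)   ← matches the target
Pairs with CG² = 5/6: (-1/2,-3/2): +√(5/6)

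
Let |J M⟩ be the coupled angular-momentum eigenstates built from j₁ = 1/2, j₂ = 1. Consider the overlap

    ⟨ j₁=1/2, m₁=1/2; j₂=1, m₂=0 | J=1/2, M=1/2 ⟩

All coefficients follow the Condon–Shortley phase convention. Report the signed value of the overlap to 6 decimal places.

triangle: 1!·0!·1!/3! = 1/6
(j±m)!: 1!·0!·1!·1!·1!·0! = 1
prefactor² = (2J+1)·Δ·N² = 1/3
  k=0: +1/(0!·1!·0!·1!·0!·0!) = 1
Σ = 1  ⇒  CG² = 1/3·1² = 1/3
CG = +√(1/3) = +0.577350

+0.577350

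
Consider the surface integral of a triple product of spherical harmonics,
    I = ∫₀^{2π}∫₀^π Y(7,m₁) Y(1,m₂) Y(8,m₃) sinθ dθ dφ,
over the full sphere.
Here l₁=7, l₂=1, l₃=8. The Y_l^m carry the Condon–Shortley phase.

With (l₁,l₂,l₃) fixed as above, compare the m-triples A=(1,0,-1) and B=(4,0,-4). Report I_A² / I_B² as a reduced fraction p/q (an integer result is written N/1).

21/16

l's match ⇒ only the (l;m) 3-j factors differ between A and B.
A: triangle coeff Δ(7,1,8) = 1/2040; Σ_t [0,0]: t=0:+1/29030400 = 1/29030400; (3j)²=21/680 [(7 1 8; 1 0 -1)], sign=-1
B: triangle coeff Δ(7,1,8) = 1/2040; Σ_t [0,0]: t=0:+1/239500800 = 1/239500800; (3j)²=2/85 [(7 1 8; 4 0 -4)], sign=+1
I_A²/I_B² = (21/680)/(2/85) = 21/16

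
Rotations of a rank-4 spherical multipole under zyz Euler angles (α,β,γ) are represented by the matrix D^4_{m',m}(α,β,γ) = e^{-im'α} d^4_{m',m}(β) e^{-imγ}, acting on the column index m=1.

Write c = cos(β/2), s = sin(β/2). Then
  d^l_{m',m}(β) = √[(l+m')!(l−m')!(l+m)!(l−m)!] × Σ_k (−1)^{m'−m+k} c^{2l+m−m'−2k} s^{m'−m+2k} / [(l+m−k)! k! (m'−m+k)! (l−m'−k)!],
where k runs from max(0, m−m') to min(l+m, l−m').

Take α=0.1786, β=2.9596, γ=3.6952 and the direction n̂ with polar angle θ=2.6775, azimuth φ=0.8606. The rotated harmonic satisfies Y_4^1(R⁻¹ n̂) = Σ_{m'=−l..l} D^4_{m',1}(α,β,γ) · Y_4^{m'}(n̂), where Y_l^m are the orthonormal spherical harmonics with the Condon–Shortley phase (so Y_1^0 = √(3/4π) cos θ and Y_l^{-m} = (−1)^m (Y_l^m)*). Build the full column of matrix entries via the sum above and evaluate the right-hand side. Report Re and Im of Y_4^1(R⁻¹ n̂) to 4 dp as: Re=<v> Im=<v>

Re=-0.0067 Im=0.4797

Need the full column D^4_{m',1} for m'=−4..4 at α=0.1786, β=2.9596, γ=3.6952.
cos(β/2)=0.090871, sin(β/2)=0.995863
d^4_{-4,1}: single k=5 term ⇒ +0.005500;  D = -0.005429-0.000881i
d^4_{-3,1}: k∈[4..5] ⇒ +0.000887 -0.063932 = -0.063044;  D = +0.063034-0.001123i
d^4_{-2,1}: k∈[3..5] ⇒ +0.000087 -0.015591 +0.374504 = +0.359000;  D = -0.352098+0.070058i
d^4_{-1,1}: k∈[2..5] ⇒ +0.000006 -0.002012 +0.120819 -0.967377 = -0.848564;  D = +0.789593-0.310811i
d^4_{0,1}: k∈[1..4] ⇒ +0.000000 -0.000164 +0.019721 -0.394762 = -0.375205;  D = +0.319162-0.197267i
d^4_{1,1}: k∈[0..3] ⇒ +0.000000 -0.000008 +0.002012 -0.080546 = -0.078543;  D = +0.058412-0.052507i
d^4_{2,1}: k∈[0..2] ⇒ -0.000000 +0.000130 -0.010394 = -0.010264;  D = +0.006293-0.008109i
d^4_{3,1}: k∈[0..1] ⇒ +0.000004 -0.000887 = -0.000883;  D = +0.000409-0.000782i
d^4_{4,1}: single k=0 term ⇒ -0.000046;  D = +0.000014-0.000044i
Y_4^{m'}(θ=2.6775,φ=0.8606) and Σ D·Y over m':
  (-0.0054-0.0009i)·(-0.0170+0.0053i)  (+0.0630-0.0011i)·(+0.0851+0.0533i)  (-0.3521+0.0701i)·(-0.0462-0.3047i)  (+0.7896-0.3108i)·(-0.3207+0.3730i)  (+0.3192-0.1973i)·(+0.1471+0.0000i)  (+0.0584-0.0525i)·(+0.3207+0.3730i)  (+0.0063-0.0081i)·(-0.0462+0.3047i)  (+0.0004-0.0008i)·(-0.0851+0.0533i)  (+0.0000-0.0000i)·(-0.0170-0.0053i)
Y_4^1(R⁻¹ n̂) = -0.006721+0.479745i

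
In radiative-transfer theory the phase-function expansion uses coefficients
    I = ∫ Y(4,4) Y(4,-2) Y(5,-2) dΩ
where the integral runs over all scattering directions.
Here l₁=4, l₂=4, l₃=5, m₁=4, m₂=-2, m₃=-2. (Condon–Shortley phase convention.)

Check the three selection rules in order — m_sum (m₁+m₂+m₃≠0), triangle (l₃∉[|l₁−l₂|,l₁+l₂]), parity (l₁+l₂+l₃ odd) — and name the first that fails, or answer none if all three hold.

m₁+m₂+m₃ = 4 − 2 − 2 = 0  ✓
triangle: |4−4|=0 ≤ l₃=5 ≤ 4+4=8  ✓
parity: l₁+l₂+l₃ = 13 is odd  ✗

parity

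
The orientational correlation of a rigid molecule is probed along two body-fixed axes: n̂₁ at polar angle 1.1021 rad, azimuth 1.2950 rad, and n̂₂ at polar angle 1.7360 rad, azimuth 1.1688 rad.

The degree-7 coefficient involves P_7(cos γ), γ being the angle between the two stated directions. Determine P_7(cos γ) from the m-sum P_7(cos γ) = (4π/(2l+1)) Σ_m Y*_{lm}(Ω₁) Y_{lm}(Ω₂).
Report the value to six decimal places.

Summing Y*_{l m}(θ₁,φ₁)·Y_{l m}(θ₂,φ₂) over m ∈ [−7, 7]; prefactor 4π/(2·7+1) = 0.837758:
  [-7]  conj(Y_{7,-7})(Ω₁) = -0.21055 + 0.07920j ; Y_{7,-7}(Ω₂) = -0.14618 - 0.43012j ; Δ = 0.06484 + 0.07899j
  [-6]  conj(Y_{7,-6})(Ω₁) = 0.03575 + 0.42468j ; Y_{7,-6}(Ω₂) = -0.21125 + 0.18890j ; Δ = -0.08778 - 0.08296j
  [-5]  conj(Y_{7,-5})(Ω₁) = 0.33647 + 0.06534j ; Y_{7,-5}(Ω₂) = -0.20108 - 0.09446j ; Δ = -0.06148 - 0.04492j
  [-4]  conj(Y_{7,-4})(Ω₁) = -0.03288 + 0.06511j ; Y_{7,-4}(Ω₂) = -0.01125 + 0.30236j ; Δ = -0.01932 - 0.01067j
  [-3]  conj(Y_{7,-3})(Ω₁) = 0.26103 + 0.23998j ; Y_{7,-3}(Ω₂) = -0.13089 + 0.04999j ; Δ = -0.04616 - 0.01836j
  [-2]  conj(Y_{7,-2})(Ω₁) = 0.07147 - 0.04398j ; Y_{7,-2}(Ω₂) = 0.21069 + 0.21867j ; Δ = 0.02467 + 0.00636j
  [-1]  conj(Y_{7,-1})(Ω₁) = 0.08661 + 0.30604j ; Y_{7,-1}(Ω₂) = -0.04197 + 0.09871j ; Δ = -0.03385 - 0.00429j
  [+0]  conj(Y_{7,0})(Ω₁) = 0.12544 + 0.00000j ; Y_{7,0}(Ω₂) = 0.30297 + 0.00000j ; Δ = 0.03801 + 0.00000j
  [+1]  conj(Y_{7,1})(Ω₁) = -0.08661 + 0.30604j ; Y_{7,1}(Ω₂) = 0.04197 + 0.09871j ; Δ = -0.03385 + 0.00429j
  [+2]  conj(Y_{7,2})(Ω₁) = 0.07147 + 0.04398j ; Y_{7,2}(Ω₂) = 0.21069 - 0.21867j ; Δ = 0.02467 - 0.00636j
  [+3]  conj(Y_{7,3})(Ω₁) = -0.26103 + 0.23998j ; Y_{7,3}(Ω₂) = 0.13089 + 0.04999j ; Δ = -0.04616 + 0.01836j
  [+4]  conj(Y_{7,4})(Ω₁) = -0.03288 - 0.06511j ; Y_{7,4}(Ω₂) = -0.01125 - 0.30236j ; Δ = -0.01932 + 0.01067j
  [+5]  conj(Y_{7,5})(Ω₁) = -0.33647 + 0.06534j ; Y_{7,5}(Ω₂) = 0.20108 - 0.09446j ; Δ = -0.06148 + 0.04492j
  [+6]  conj(Y_{7,6})(Ω₁) = 0.03575 - 0.42468j ; Y_{7,6}(Ω₂) = -0.21125 - 0.18890j ; Δ = -0.08778 + 0.08296j
  [+7]  conj(Y_{7,7})(Ω₁) = 0.21055 + 0.07920j ; Y_{7,7}(Ω₂) = 0.14618 - 0.43012j ; Δ = 0.06484 - 0.07899j
Σ over m = -0.28012 + 0.00000j; ×(4π/15) → -0.23468 + 0.00000j. Real part: -0.234676

-0.234676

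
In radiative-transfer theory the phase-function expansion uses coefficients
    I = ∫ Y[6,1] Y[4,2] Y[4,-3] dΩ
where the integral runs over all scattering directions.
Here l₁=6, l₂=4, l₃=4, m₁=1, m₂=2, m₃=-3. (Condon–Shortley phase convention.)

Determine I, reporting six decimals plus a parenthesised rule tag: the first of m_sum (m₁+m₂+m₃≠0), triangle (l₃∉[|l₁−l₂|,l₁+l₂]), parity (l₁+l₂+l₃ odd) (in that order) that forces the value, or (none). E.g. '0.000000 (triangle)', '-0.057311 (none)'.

0.160153 (none)

m-sum 0 ✓  L=14 even ✓  2≤4≤10 ✓
Π(2lᵢ+1) = 13×9×9 = 1053
triangle coeff Δ(6,4,4) = 1/1261260
Σ_t [2,4]: t=2:+1/4608 t=3:−1/1296 t=4:+1/4608 = -7/20736
(3j)²=20/1287 [(6 4 4; 0 0 0)], sign=-1
Σ_t [4,5]: t=4:+1/11520 t=5:−1/86400 = 13/172800
(3j)²=13/660 [(6 4 4; 1 2 -3)], sign=-1
⇒ 4πI² = 39/121
I = (+1)√(39/121/(4π)) = 0.16015286
No selection rule forces the value: the integral is nonzero (none).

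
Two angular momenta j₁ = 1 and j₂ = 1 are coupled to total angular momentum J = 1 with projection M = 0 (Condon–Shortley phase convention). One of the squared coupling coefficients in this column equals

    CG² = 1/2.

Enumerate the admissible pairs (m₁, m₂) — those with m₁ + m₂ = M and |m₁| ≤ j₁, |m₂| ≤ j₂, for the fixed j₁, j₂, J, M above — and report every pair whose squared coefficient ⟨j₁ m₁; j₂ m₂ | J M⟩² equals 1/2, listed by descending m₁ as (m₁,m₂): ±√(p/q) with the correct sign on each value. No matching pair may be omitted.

(1,-1): +√(1/2); (-1,1): −√(1/2)

Admissible pairs with m₁+m₂ = M = 0: (-1,1), (0,0), (1,-1)
  (m₁,m₂)=(1,-1): CG² = 1/2, CG = +√(1/2)   ← matches the target
  (m₁,m₂)=(0,0): CG² = 0/1, CG = 0
  (m₁,m₂)=(-1,1): CG² = 1/2, CG = −√(1/2)   ← matches the target
Pairs with CG² = 1/2: (1,-1): +√(1/2); (-1,1): −√(1/2)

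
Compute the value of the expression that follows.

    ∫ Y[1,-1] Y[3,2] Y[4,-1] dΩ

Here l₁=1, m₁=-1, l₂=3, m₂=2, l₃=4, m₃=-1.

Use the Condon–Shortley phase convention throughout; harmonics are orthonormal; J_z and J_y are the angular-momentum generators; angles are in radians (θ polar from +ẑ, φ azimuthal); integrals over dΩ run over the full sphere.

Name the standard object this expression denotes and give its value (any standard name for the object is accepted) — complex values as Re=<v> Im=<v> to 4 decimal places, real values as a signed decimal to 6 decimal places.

Gaunt coefficient, -0.106622

This is a Gaunt coefficient — the integral of a triple product of spherical harmonics over the sphere.
Checks pass: Σm=0; 8 even; l₃=4∈[2,4].
(2·1+1)(2·3+1)(2·4+1) = 189
Δ: 0! 2! 6! / 9! → 1/252
sum: t=0:+1/36 = 1/36
3j²(1 3 4; 0 0 0) = Δ·Π!·Σ² = 4/63  (sign +1)
sum: t=0:+1/240 = 1/240
3j²(1 3 4; -1 2 -1) = Δ·Π!·Σ² = 1/84  (sign -1)
combine: 4πI² = 189·4/63·1/84 = 1/7
take √, sign -1: I = -0.10662181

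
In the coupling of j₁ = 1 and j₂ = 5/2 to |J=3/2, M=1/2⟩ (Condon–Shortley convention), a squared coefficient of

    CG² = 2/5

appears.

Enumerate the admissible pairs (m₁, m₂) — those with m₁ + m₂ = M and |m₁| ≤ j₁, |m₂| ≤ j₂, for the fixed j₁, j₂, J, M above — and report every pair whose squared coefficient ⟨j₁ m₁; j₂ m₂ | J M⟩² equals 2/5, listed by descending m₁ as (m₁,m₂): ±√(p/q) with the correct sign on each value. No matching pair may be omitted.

(0,1/2): −√(2/5); (-1,3/2): +√(2/5)

Admissible pairs with m₁+m₂ = M = 1/2: (-1,3/2), (0,1/2), (1,-1/2)
  (m₁,m₂)=(1,-1/2): CG² = 1/5, CG = +√(1/5)
  (m₁,m₂)=(0,1/2): CG² = 2/5, CG = −√(2/5)   ← matches the target
  (m₁,m₂)=(-1,3/2): CG² = 2/5, CG = +√(2/5)   ← matches the target
Pairs with CG² = 2/5: (0,1/2): −√(2/5); (-1,3/2): +√(2/5)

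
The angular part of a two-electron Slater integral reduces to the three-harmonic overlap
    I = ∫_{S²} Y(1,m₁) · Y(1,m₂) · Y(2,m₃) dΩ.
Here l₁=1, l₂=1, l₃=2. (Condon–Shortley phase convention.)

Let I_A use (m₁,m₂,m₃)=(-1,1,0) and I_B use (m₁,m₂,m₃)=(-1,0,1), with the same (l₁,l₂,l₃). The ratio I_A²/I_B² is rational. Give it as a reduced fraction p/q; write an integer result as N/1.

1/3

Shared (l₁,l₂,l₃)=(1,1,2): N and (l;000)² cancel in I_A²/I_B².
A: Δ = 0!·2!·2!/5! = 1/30; Racah Σ t=0..0: t=0:+1/4 = 1/4; ⇒ 3j(1 1 2; -1 1 0)² = 1/30, sgn +1
B: Δ = 0!·2!·2!/5! = 1/30; Racah Σ t=0..0: t=0:+1/2 = 1/2; ⇒ 3j(1 1 2; -1 0 1)² = 1/10, sgn -1
I_A²/I_B² = (1/30)/(1/10) = 1/3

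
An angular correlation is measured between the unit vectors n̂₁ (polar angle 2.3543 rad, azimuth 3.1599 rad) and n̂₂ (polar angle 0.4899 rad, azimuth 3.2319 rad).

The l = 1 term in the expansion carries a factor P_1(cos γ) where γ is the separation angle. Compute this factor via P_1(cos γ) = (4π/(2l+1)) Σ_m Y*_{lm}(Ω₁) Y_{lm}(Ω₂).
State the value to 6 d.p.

-0.290267

Expand P_1 via completeness: Σ_{m} conj(Y_{1,m}) at Ω₁ times Y_{1,m} at Ω₂ —
  term(m=-1) = 0.03969 - 0.00286j   from Y*(Ω₁)=-0.24472 - 0.00448j, Y(Ω₂)=-0.16191 + 0.01466j
  term(m=+0) = -0.14867 + 0.00000j   from Y*(Ω₁)=-0.34484 + 0.00000j, Y(Ω₂)=0.43113 + 0.00000j
  term(m=+1) = 0.03969 + 0.00286j   from Y*(Ω₁)=0.24472 - 0.00448j, Y(Ω₂)=0.16191 + 0.01466j
Σ over m = -0.06930 + 0.00000j; ×(4π/3) → -0.29027 + 0.00000j. Real part: -0.290267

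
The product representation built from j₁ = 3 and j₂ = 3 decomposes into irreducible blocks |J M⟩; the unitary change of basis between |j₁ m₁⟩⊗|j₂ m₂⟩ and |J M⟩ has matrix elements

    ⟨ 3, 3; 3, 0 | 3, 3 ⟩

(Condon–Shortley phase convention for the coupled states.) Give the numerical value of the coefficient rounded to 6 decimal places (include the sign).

triangle: 3!·3!·3!/10! = 216/3628800
(j±m)!: 6!·0!·3!·3!·6!·0! = 18662400
prefactor² = (2J+1)·Δ·N² = 7776
  k=0: +1/(0!·3!·0!·3!·3!·0!) = 1/216
Σ = 1/216  ⇒  CG² = 7776·(1/216)² = 1/6
CG = +√(1/6) = +0.408248

+0.408248  (= +√(1/6))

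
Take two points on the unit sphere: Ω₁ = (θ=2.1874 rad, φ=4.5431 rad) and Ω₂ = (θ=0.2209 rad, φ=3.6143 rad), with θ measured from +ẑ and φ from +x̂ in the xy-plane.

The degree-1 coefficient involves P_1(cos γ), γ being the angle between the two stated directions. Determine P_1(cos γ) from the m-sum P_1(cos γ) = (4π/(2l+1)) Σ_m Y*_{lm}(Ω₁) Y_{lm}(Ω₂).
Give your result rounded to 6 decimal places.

-0.457176

Term-by-term m-sum for l=1 (normalisation 4π/3 = 4.188790):
  m=-1: Y*=-0.04749 - 0.27784j  Y=-0.06740 + 0.03447j  product 0.01278 + 0.01709j
  m=+0: Y*=-0.28254 + 0.00000j  Y=0.47673 + 0.00000j  product -0.13470 + 0.00000j
  m=+1: Y*=0.04749 - 0.27784j  Y=0.06740 + 0.03447j  product 0.01278 - 0.01709j
Total Σ_m = -0.10914 + 0.00000j. Multiply by 4.188790: -0.45718 + 0.00000j. P_1(cos γ) = -0.457176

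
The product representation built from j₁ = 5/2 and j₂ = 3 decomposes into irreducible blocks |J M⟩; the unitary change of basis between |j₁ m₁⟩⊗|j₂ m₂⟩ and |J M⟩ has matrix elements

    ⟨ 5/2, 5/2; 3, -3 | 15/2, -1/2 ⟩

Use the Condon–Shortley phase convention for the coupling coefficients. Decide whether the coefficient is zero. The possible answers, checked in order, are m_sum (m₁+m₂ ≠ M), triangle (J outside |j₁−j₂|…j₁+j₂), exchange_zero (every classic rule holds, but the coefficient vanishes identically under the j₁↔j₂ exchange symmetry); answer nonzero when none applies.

triangle

m-sum: m₁+m₂ = 5/2+(-3) = -1/2, M = -1/2  ✓
triangle: need |j₁−j₂| ≤ J ≤ j₁+j₂, i.e. J ∈ [1/2, 11/2]; J = 15/2 is outside ✗ ⇒ coefficient is 0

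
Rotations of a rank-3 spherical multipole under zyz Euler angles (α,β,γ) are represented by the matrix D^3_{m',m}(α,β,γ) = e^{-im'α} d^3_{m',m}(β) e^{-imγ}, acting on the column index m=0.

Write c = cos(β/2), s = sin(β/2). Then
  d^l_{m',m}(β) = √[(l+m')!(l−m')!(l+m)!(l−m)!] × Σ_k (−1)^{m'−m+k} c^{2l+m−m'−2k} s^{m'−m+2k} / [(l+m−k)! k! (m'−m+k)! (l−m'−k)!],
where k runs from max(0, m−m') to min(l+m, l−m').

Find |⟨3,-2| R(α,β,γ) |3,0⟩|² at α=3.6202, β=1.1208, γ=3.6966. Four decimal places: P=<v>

Split into d^3_{-2,0}(β=1.1208) × two z-phases.
Half-angle: c=0.847043, s=0.531525. N=√(1·120·6·6)=65.726707
Admissible k: 2..3 (factorial args all ≥0)
  k=2: (−1)^0·65.7267/(12)·0.8470^4·0.5315^2 = +0.796579
  k=3: (−1)^1·65.7267/(12)·0.8470^2·0.5315^4 = -0.313665
d^3_{-2,0}(1.1208) = +0.796579 -0.313665 = +0.482914
|D^3_{-2,0}|² = |d^3_{-2,0}(β)|² = (+0.482914)² = 0.233206 (the z-rotation phases have unit modulus)

P=0.2332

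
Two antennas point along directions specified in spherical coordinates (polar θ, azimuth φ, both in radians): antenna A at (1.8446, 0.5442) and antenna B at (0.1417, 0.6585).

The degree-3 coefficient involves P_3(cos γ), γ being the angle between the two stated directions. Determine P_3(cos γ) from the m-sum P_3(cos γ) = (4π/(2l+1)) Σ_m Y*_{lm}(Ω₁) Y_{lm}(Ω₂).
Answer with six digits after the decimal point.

0.193081

Summing Y*_{l m}(θ₁,φ₁)·Y_{l m}(θ₂,φ₂) over m ∈ [−3, 3]; prefactor 4π/(2·3+1) = 1.795196:
  m=-3: (-0.022996, 0.371603) × (-0.000463, -0.001080) = (0.000412, -0.000147)  (running Σ = (0.000412, -0.000147))
  m=-2: (-0.118822, -0.226907) × (0.005067, -0.019533) = (-0.005034, 0.001171)  (running Σ = (-0.004622, 0.001024))
  m=-1: (-0.168882, -0.102200) × (0.140794, -0.108933) = (-0.034910, 0.004008)  (running Σ = (-0.039532, 0.005032))
  m=0: (0.265828, -0.000000) × (0.702030, 0.000000) = (0.186619, 0.000000)  (running Σ = (0.147087, 0.005032))
  m=1: (0.168882, -0.102200) × (-0.140794, -0.108933) = (-0.034910, -0.004008)  (running Σ = (0.112176, 0.001024))
  m=2: (-0.118822, 0.226907) × (0.005067, 0.019533) = (-0.005034, -0.001171)  (running Σ = (0.107142, -0.000147))
  m=3: (0.022996, 0.371603) × (0.000463, -0.001080) = (0.000412, 0.000147)  (running Σ = (0.107554, 0.000000))
Total Σ_m = (0.107554, 0.000000). Multiply by 1.795196: (0.193081, 0.000000). P_3(cos γ) = 0.193081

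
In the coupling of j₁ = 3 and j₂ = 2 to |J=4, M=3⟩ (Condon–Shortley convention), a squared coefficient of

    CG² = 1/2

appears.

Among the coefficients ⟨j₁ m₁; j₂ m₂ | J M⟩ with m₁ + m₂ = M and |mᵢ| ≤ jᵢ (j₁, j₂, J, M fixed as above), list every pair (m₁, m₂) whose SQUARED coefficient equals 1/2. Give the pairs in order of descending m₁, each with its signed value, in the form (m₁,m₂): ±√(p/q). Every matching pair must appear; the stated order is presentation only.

Admissible pairs with m₁+m₂ = M = 3: (1,2), (2,1), (3,0)
  (m₁,m₂)=(3,0): CG² = 9/20, CG = +√(9/20)
  (m₁,m₂)=(2,1): CG² = 1/20, CG = +√(1/20)
  (m₁,m₂)=(1,2): CG² = 1/2, CG = −√(1/2)   ← matches the target
Pairs with CG² = 1/2: (1,2): −√(1/2)

(1,2): −√(1/2)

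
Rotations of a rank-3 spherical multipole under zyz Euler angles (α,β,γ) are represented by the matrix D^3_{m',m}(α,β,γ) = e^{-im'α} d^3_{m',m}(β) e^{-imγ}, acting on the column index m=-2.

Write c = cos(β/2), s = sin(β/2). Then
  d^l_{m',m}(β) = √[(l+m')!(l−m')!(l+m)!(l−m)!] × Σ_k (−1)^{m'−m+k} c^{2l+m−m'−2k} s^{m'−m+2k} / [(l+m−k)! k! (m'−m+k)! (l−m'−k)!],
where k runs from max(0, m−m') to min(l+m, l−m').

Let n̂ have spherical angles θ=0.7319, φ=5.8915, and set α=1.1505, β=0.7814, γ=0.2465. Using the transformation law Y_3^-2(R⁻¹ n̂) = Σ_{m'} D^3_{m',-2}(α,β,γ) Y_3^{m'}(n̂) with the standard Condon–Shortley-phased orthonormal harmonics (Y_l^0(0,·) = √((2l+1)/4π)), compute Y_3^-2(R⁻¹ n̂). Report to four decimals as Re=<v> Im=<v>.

Re=0.0880 Im=-0.3811

Need the full column D^3_{m',-2} for m'=−3..3 at α=1.1505, β=0.7814, γ=0.2465.
cos(β/2)=0.924643, sin(β/2)=0.380836
d^3_{-3,-2}: single k=1 term ⇒ +0.630497;  D = -0.437955-0.453566i
d^3_{-2,-2}: k∈[0..1] ⇒ +0.624948 -0.530080 = +0.094868;  D = -0.089194+0.032315i
d^3_{-1,-2}: k∈[0..1] ⇒ -0.813968 +0.276163 = -0.537806;  D = +0.039066-0.536385i
d^3_{0,-2}: k∈[0..1] ⇒ +0.580673 -0.098505 = +0.482168;  D = +0.424750+0.228196i
d^3_{1,-2}: k∈[0..1] ⇒ -0.276163 +0.023424 = -0.252739;  D = -0.200048+0.154459i
d^3_{2,-2}: k∈[0..1] ⇒ +0.089923 -0.003051 = +0.086872;  D = -0.020414-0.084439i
d^3_{3,-2}: single k=0 term ⇒ -0.018144;  D = +0.017841+0.003304i
Y_3^{m'}(θ=0.7319,φ=5.8915) and Σ D·Y over m':
  (-0.4380-0.4536i)·(+0.0480+0.1149i)  (-0.0892+0.0323i)·(+0.2406+0.2396i)  (+0.0391-0.5364i)·(+0.3527+0.1457i)  (+0.4248+0.2282i)·(-0.0647+0.0000i)  (-0.2000+0.1545i)·(-0.3527+0.1457i)  (-0.0204-0.0844i)·(+0.2406-0.2396i)  (+0.0178+0.0033i)·(-0.0480+0.1149i)
Y_3^-2(R⁻¹ n̂) = +0.088018-0.381113i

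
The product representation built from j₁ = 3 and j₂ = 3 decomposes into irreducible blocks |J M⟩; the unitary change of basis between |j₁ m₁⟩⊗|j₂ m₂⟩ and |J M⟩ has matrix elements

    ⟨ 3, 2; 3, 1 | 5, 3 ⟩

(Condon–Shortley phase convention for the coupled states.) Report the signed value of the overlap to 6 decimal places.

triangle: 1!·5!·5!/12! = 14400/479001600
(j±m)!: 5!·1!·4!·2!·8!·2! = 464486400
prefactor² = (2J+1)·Δ·N² = 153600
  k=0: +1/(0!·1!·1!·4!·4!·1!) = 1/576
  k=1: −1/(1!·0!·0!·3!·5!·2!) = -1/1440
Σ = 1/960  ⇒  CG² = 153600·(1/960)² = 1/6
CG = +√(1/6) = +0.408248

+0.408248  (= +√(1/6))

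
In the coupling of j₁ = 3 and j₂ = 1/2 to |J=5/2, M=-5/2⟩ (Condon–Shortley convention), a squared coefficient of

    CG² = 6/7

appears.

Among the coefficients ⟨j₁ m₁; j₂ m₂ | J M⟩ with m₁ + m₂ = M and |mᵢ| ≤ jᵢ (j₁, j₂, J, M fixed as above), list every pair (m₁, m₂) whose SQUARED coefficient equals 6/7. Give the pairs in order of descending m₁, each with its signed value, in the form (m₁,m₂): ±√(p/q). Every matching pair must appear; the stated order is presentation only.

(-3,1/2): −√(6/7)

Admissible pairs with m₁+m₂ = M = -5/2: (-3,1/2), (-2,-1/2)
  (m₁,m₂)=(-2,-1/2): CG² = 1/7, CG = +√(1/7)
  (m₁,m₂)=(-3,1/2): CG² = 6/7, CG = −√(6/7)   ← matches the target
Pairs with CG² = 6/7: (-3,1/2): −√(6/7)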